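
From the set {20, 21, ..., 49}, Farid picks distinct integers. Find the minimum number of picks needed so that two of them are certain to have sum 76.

Two chosen integers sum to 76 exactly when both halves of some pair {x, 76−x} with 27 ≤ x ≤ 76−x ≤ 49 are chosen — 11 such pairs.
The remaining 8 elements (those with no distinct partner in range) can never complete a 76-sum, so the worst case takes all of them and one from each pair: 8 + 11 = 19.
The 20th integer has to be the second member of some pair, so 19 + 1 = 20.

20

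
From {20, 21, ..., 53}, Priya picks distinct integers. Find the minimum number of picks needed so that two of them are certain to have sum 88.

26

A set avoiding the sum 88 can contain at most one of each pair {x, 88−x}, plus the 16 elements whose complement lies outside the range or equal to its own complement.
The integers 20, …, 44 (25 of them) are such a set: any two sum to at least 20+21 = 41 and at most 43+44 = 87 < 88.
Any 26th integer completes one of the 9 pairs, so 26 choices force a sum of 88.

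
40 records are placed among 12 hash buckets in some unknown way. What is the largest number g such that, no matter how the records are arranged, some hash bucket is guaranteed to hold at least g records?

4

The 12 hash buckets are the holes and the 40 records are the pigeons.
If every hash bucket held at most 3 records, the total would be at most 12 × 3 = 36, which is less than 40.
So some hash bucket holds at least ⌈40/12⌉ = 4 records.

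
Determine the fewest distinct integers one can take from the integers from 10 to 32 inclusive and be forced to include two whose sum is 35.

16

A set avoiding the sum 35 can contain at most one of each pair {x, 35−x}, plus the 7 elements whose complement lies outside the range.
The integers 18, …, 32 (15 of them) are such a set: any two sum to at least 18+19 = 37 > 35.
Any 16th integer completes one of the 8 pairs, so 16 choices force a sum of 35.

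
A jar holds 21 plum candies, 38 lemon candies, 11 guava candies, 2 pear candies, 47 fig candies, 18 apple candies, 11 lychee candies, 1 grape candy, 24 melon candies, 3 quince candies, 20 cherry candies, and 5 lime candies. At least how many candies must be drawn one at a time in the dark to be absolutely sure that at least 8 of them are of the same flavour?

Pigeonhole: the 12 flavours are the holes; the candies drawn are the pigeons.
To avoid 8 of any one flavour, the worst case takes at most 7 of each flavour, or every candy of a flavour that has fewer than 7.
That gives 7 + 7 + 7 + 2 + 7 + 7 + 7 + 1 + 7 + 3 + 7 + 5 = 67 candies with no flavour reaching 8.
The next candy forces some flavour to 8, so 67 + 1 = 68.

68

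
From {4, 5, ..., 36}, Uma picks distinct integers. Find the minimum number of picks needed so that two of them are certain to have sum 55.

25

Two chosen integers sum to 55 exactly when both halves of some pair {x, 55−x} with 19 ≤ x ≤ 55−x ≤ 36 are chosen — 9 such pairs.
The remaining 15 elements (those with no distinct partner in range) can never complete a 55-sum, so the worst case takes all of them and one from each pair: 15 + 9 = 24.
By pigeonhole, the 25th integer has to be the second member of some pair, so 24 + 1 = 25.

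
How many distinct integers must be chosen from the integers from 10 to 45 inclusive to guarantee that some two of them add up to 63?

23

A set avoiding the sum 63 can contain at most one of each pair {x, 63−x}, plus the 8 elements whose complement lies outside the range.
The integers 10, …, 31 (22 of them) are such a set: any two sum to at least 10+11 = 21 and at most 30+31 = 61 < 63.
By pigeonhole, any 23rd integer completes one of the 14 pairs, so 23 choices force a sum of 63.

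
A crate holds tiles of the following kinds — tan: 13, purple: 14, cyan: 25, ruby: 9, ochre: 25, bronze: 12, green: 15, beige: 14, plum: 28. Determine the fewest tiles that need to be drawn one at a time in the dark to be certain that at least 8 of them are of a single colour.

By the pigeonhole principle, the 9 colours are the holes; the tiles drawn are the pigeons.
To avoid 8 of any one colour, the worst case takes at most 7 of each colour.
That gives 7 + 7 + 7 + 7 + 7 + 7 + 7 + 7 + 7 = 63 tiles with no colour reaching 8.
The next tile forces some colour to 8, so 63 + 1 = 64.

64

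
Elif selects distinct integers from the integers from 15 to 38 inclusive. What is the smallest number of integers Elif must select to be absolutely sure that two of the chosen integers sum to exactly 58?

Two chosen integers sum to 58 exactly when both halves of some pair {x, 58−x} with 20 ≤ x ≤ 58−x ≤ 38 are chosen — 9 such pairs.
The remaining 6 elements (those with no distinct partner in range) can never complete a 58-sum, so the worst case takes all of them and one from each pair: 6 + 9 = 15.
The 16th integer has to be the second member of some pair, so 15 + 1 = 16.

16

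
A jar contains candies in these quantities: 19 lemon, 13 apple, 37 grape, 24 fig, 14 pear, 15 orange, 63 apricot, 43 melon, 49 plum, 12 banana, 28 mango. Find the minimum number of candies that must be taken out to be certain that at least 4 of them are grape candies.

284

In the worst case for collecting grape candies, every non-grape candy comes out first.
There are 19 + 13 + 24 + 14 + 15 + 63 + 43 + 49 + 12 + 28 = 280 non-grape candies altogether.
After those, each further candy must be grape, so 280 + 4 = 284 draws guarantee 4 grape candies.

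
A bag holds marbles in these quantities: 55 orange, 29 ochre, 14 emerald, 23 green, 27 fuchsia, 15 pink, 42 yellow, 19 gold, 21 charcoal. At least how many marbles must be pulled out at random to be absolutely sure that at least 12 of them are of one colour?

100

Put each drawn marble into a box by colour. The largest draw with every box below 12 takes min(count, 11) from each colour.
Σ min(cᵢ, 11) = 11 + 11 + 11 + 11 + 11 + 11 + 11 + 11 + 11 = 99.
Draw number 99 + 1 = 100 must push one box to 12.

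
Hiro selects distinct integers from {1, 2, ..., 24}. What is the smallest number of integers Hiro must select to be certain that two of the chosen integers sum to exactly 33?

17

A set avoiding the sum 33 can contain at most one of each pair {x, 33−x}, plus the 8 elements whose complement lies outside the range.
The integers 1, …, 16 (16 of them) are such a set: any two sum to at least 1+2 = 3 and at most 15+16 = 31 < 33.
By the pigeonhole principle, any 17th integer completes one of the 8 pairs, so 17 choices force a sum of 33.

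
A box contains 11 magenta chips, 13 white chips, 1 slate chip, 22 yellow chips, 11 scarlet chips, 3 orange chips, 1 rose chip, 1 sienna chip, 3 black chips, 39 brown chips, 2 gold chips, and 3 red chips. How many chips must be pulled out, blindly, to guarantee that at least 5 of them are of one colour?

35

By pigeonhole, the 12 colours are the holes; the chips drawn are the pigeons.
To avoid 5 of any one colour, the worst case takes at most 4 of each colour, or every chip of a colour that has fewer than 4.
That gives 4 + 4 + 1 + 4 + 4 + 3 + 1 + 1 + 3 + 4 + 2 + 3 = 34 chips with no colour reaching 5.
The next chip forces some colour to 5, so 34 + 1 = 35.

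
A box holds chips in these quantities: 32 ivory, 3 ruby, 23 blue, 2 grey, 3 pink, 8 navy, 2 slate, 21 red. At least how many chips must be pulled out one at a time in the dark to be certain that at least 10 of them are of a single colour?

Put each drawn chip into a box by colour. The largest draw with every box below 10 takes min(count, 9) from each colour; colours with fewer than 9 contribute all they have.
Σ min(cᵢ, 9) = 9 + 3 + 9 + 2 + 3 + 8 + 2 + 9 = 45.
Draw number 45 + 1 = 46 must push one box to 10.

46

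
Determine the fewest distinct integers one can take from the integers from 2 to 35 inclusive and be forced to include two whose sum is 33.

Two chosen integers sum to 33 exactly when both halves of some pair {x, 33−x} with 2 ≤ x ≤ 33−x ≤ 31 are chosen — 15 such pairs.
The remaining 4 elements (those with no distinct partner in range) can never complete a 33-sum, so the worst case takes all of them and one from each pair: 4 + 15 = 19.
The 20th integer has to be the second member of some pair, so 19 + 1 = 20.

20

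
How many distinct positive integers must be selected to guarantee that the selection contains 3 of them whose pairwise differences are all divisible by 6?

13

Integers whose pairwise differences are multiples of 6 are exactly those sharing a remainder mod 6. The 6 residue classes mod 6 are the pigeonholes.
With 12 integers one could put 2 in each residue class and have no class reach 3.
The 13th integer pushes some class to 3, so 6·2 + 1 = 13.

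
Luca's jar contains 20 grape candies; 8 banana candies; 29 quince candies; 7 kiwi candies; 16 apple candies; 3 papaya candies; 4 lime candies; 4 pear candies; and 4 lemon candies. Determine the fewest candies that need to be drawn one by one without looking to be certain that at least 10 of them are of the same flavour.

By pigeonhole, put each drawn candy into a box by flavour. The largest draw with every box below 10 takes min(count, 9) from each flavour; flavours with fewer than 9 contribute all they have.
Σ min(cᵢ, 9) = 9 + 8 + 9 + 7 + 9 + 3 + 4 + 4 + 4 = 57.
Draw number 57 + 1 = 58 must push one box to 10.

58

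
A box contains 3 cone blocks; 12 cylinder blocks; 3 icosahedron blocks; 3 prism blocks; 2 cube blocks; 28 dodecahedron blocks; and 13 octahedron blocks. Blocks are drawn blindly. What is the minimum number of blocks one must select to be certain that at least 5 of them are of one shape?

An adversary could hand out at most 4 blocks per shape (4 shapes run out sooner): 3 + 4 + 3 + 3 + 2 + 4 + 4 = 23 blocks and still no shape has 5.
One more block lands in a shape already at 4, so 24 draws are enough and 23 are not.

24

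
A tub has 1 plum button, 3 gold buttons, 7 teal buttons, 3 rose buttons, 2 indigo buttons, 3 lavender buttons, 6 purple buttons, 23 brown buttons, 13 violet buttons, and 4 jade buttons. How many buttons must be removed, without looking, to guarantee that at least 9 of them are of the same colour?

46

Pigeonhole: put each drawn button into a box by colour. The largest draw with every box below 9 takes min(count, 8) from each colour; colours with fewer than 8 contribute all they have.
Σ min(cᵢ, 8) = 1 + 3 + 7 + 3 + 2 + 3 + 6 + 8 + 8 + 4 = 45.
Draw number 45 + 1 = 46 must push one box to 9.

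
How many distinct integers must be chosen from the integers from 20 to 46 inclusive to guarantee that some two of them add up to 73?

18

A set avoiding the sum 73 can contain at most one of each pair {x, 73−x}, plus the 7 elements whose complement lies outside the range.
The integers 20, …, 36 (17 of them) are such a set: any two sum to at least 20+21 = 41 and at most 35+36 = 71 < 73.
Pigeonhole: any 18th integer completes one of the 10 pairs, so 18 choices force a sum of 73.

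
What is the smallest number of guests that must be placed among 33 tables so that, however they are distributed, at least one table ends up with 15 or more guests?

463

With 462 guests one could put exactly 14 in each of the 33 tables, and no table would reach 15.
By pigeonhole, one more guest must land in a table that already has 14, giving it 15.
So 33 × 14 + 1 = 463 guests are required.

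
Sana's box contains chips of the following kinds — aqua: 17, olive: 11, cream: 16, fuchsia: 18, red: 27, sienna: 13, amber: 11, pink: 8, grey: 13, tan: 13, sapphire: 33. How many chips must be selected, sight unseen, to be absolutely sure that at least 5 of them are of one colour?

45

An adversary could hand out at most 4 chips per colour: 4 + 4 + 4 + 4 + 4 + 4 + 4 + 4 + 4 + 4 + 4 = 44 chips and still no colour has 5.
By pigeonhole, one more chip lands in a colour already at 4, so 45 draws are enough and 44 are not.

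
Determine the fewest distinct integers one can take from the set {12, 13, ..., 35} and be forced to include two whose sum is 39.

17

Two chosen integers sum to 39 exactly when both halves of some pair {x, 39−x} with 12 ≤ x ≤ 39−x ≤ 27 are chosen — 8 such pairs.
The remaining 8 elements (those with no distinct partner in range) can never complete a 39-sum, so the worst case takes all of them and one from each pair: 8 + 8 = 16.
The 17th integer has to be the second member of some pair, so 16 + 1 = 17.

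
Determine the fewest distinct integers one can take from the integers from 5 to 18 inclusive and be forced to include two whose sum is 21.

9

A set avoiding the sum 21 can contain at most one of each pair {x, 21−x}, plus the 2 elements whose complement lies outside the range.
The integers 11, …, 18 (8 of them) are such a set: any two sum to at least 11+12 = 23 > 21.
By pigeonhole, any 9th integer completes one of the 6 pairs, so 9 choices force a sum of 21.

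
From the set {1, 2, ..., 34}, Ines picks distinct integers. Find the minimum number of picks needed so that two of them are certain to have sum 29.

21

A set avoiding the sum 29 can contain at most one of each pair {x, 29−x}, plus the 6 elements whose complement lies outside the range.
The integers 15, …, 34 (20 of them) are such a set: any two sum to at least 15+16 = 31 > 29.
Pigeonhole: any 21st integer completes one of the 14 pairs, so 21 choices force a sum of 29.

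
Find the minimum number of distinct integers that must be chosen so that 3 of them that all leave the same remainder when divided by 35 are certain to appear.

The 35 residue classes mod 35 are the pigeonholes.
With 70 integers one could put 2 in each residue class and have no class reach 3.
The 71st integer pushes some class to 3, so 35·2 + 1 = 71.

71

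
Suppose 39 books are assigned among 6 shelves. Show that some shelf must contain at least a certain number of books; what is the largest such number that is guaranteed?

7

The 6 shelves are the holes and the 39 books are the pigeons.
If every shelf held at most 6 books, the total would be at most 6 × 6 = 36, which is less than 39.
So some shelf holds at least ⌈39/6⌉ = 7 books.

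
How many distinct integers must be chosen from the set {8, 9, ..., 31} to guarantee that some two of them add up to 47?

17

A set avoiding the sum 47 can contain at most one of each pair {x, 47−x}, plus the 8 elements whose complement lies outside the range.
The integers 8, …, 23 (16 of them) are such a set: any two sum to at least 8+9 = 17 and at most 22+23 = 45 < 47.
Pigeonhole: any 17th integer completes one of the 8 pairs, so 17 choices force a sum of 47.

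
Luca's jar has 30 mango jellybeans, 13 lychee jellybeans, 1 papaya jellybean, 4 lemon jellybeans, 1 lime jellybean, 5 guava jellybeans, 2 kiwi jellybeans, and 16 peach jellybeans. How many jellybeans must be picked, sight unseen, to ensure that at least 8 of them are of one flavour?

By the pigeonhole principle, put each drawn jellybean into a box by flavour. The largest draw with every box below 8 takes min(count, 7) from each flavour; flavours with fewer than 7 contribute all they have.
Σ min(cᵢ, 7) = 7 + 7 + 1 + 4 + 1 + 5 + 2 + 7 = 34.
Draw number 34 + 1 = 35 must push one box to 8.

35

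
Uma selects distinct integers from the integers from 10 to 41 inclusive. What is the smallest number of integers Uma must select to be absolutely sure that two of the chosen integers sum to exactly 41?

Two chosen integers sum to 41 exactly when both halves of some pair {x, 41−x} with 10 ≤ x ≤ 41−x ≤ 31 are chosen — 11 such pairs.
The remaining 10 elements (those with no distinct partner in range) can never complete a 41-sum, so the worst case takes all of them and one from each pair: 10 + 11 = 21.
By the pigeonhole principle, the 22nd integer has to be the second member of some pair, so 21 + 1 = 22.

22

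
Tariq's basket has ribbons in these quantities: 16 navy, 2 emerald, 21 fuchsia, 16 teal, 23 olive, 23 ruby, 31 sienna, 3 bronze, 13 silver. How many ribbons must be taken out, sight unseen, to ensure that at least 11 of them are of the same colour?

By the pigeonhole principle, the 9 colours are the holes; the ribbons drawn are the pigeons.
To avoid 11 of any one colour, the worst case takes at most 10 of each colour, or every ribbon of a colour that has fewer than 10.
That gives 10 + 2 + 10 + 10 + 10 + 10 + 10 + 3 + 10 = 75 ribbons with no colour reaching 11.
The next ribbon forces some colour to 11, so 75 + 1 = 76.

76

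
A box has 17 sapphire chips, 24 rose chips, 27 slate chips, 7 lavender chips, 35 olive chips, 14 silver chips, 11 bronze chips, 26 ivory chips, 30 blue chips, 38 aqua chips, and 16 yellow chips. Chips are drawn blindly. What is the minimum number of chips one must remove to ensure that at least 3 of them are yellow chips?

In the worst case for collecting yellow chips, every non-yellow chip comes out first.
There are 17 + 24 + 27 + 7 + 35 + 14 + 11 + 26 + 30 + 38 = 229 non-yellow chips altogether.
After those, each further chip must be yellow, so 229 + 3 = 232 draws guarantee 3 yellow chips.

232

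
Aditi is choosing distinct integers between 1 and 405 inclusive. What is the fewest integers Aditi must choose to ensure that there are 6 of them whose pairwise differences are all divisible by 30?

Integers whose pairwise differences are multiples of 30 are exactly those sharing a remainder mod 30. Pigeonhole: the 30 residue classes mod 30 are the pigeonholes.
With 150 integers one could put 5 in each residue class and have no class reach 6.
The 151st integer pushes some class to 6, so 30·5 + 1 = 151.

151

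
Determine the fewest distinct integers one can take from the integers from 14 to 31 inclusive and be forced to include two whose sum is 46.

11

Two chosen integers sum to 46 exactly when both halves of some pair {x, 46−x} with 15 ≤ x ≤ 46−x ≤ 31 are chosen — 8 such pairs.
The remaining 2 elements (those with no distinct partner in range) can never complete a 46-sum, so the worst case takes all of them and one from each pair: 2 + 8 = 10.
The 11th integer has to be the second member of some pair, so 10 + 1 = 11.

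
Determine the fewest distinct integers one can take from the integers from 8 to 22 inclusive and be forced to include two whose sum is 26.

11

A set avoiding the sum 26 can contain at most one of each pair {x, 26−x}, plus the 5 elements whose complement lies outside the range or equal to its own complement.
The integers 13, …, 22 (10 of them) are such a set: any two sum to at least 13+14 = 27 > 26.
By the pigeonhole principle, any 11th integer completes one of the 5 pairs, so 11 choices force a sum of 26.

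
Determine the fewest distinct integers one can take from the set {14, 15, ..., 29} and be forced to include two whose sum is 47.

Two chosen integers sum to 47 exactly when both halves of some pair {x, 47−x} with 18 ≤ x ≤ 47−x ≤ 29 are chosen — 6 such pairs.
The remaining 4 elements (those with no distinct partner in range) can never complete a 47-sum, so the worst case takes all of them and one from each pair: 4 + 6 = 10.
The 11th integer has to be the second member of some pair, so 10 + 1 = 11.

11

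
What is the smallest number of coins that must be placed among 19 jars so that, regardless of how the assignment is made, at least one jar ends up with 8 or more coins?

134

With 133 coins one could put exactly 7 in each of the 19 jars, and no jar would reach 8.
One more coin must land in a jar that already has 7, giving it 8.
So 19 × 7 + 1 = 134 coins are required.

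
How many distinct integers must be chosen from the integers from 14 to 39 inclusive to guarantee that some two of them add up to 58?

17

A set avoiding the sum 58 can contain at most one of each pair {x, 58−x}, plus the 6 elements whose complement lies outside the range or equal to its own complement.
The integers 14, …, 29 (16 of them) are such a set: any two sum to at least 14+15 = 29 and at most 28+29 = 57 < 58.
Any 17th integer completes one of the 10 pairs, so 17 choices force a sum of 58.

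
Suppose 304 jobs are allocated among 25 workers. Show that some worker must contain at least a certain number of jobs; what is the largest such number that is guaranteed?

13

The 25 workers are the holes and the 304 jobs are the pigeons.
If every worker held at most 12 jobs, the total would be at most 25 × 12 = 300, which is less than 304.
So some worker holds at least ⌈304/25⌉ = 13 jobs.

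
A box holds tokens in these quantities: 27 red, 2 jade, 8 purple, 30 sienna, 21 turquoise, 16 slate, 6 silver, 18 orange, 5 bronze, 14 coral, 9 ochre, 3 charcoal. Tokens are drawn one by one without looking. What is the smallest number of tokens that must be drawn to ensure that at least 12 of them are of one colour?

Put each drawn token into a box by colour. The largest draw with every box below 12 takes min(count, 11) from each colour; colours with fewer than 11 contribute all they have.
Σ min(cᵢ, 11) = 11 + 2 + 8 + 11 + 11 + 11 + 6 + 11 + 5 + 11 + 9 + 3 = 99.
Draw number 99 + 1 = 100 must push one box to 12.

100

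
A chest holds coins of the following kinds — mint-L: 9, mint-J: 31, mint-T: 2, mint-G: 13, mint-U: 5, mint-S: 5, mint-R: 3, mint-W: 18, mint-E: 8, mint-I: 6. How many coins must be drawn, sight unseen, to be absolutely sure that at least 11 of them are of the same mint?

69

By the pigeonhole principle, the 10 mints are the holes; the coins drawn are the pigeons.
To avoid 11 of any one mint, the worst case takes at most 10 of each mint, or every coin of a mint that has fewer than 10.
That gives 9 + 10 + 2 + 10 + 5 + 5 + 3 + 10 + 8 + 6 = 68 coins with no mint reaching 11.
The next coin forces some mint to 11, so 68 + 1 = 69.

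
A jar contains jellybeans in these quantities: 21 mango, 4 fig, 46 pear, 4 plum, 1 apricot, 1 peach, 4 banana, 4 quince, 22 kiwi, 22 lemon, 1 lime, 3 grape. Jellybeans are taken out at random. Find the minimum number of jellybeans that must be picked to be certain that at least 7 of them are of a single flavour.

Put each drawn jellybean into a box by flavour. The largest draw with every box below 7 takes min(count, 6) from each flavour; flavours with fewer than 6 contribute all they have.
Σ min(cᵢ, 6) = 6 + 4 + 6 + 4 + 1 + 1 + 4 + 4 + 6 + 6 + 1 + 3 = 46.
Draw number 46 + 1 = 47 must push one box to 7.

47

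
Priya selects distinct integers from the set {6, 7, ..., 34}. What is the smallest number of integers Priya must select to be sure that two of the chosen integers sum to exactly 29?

21

A set avoiding the sum 29 can contain at most one of each pair {x, 29−x}, plus the 11 elements whose complement lies outside the range.
The integers 15, …, 34 (20 of them) are such a set: any two sum to at least 15+16 = 31 > 29.
Any 21st integer completes one of the 9 pairs, so 21 choices force a sum of 29.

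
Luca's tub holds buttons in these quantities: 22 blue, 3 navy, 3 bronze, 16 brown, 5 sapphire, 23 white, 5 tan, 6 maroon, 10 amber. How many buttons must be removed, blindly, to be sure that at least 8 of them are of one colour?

51

By the pigeonhole principle, the 9 colours are the holes; the buttons drawn are the pigeons.
To avoid 8 of any one colour, the worst case takes at most 7 of each colour, or every button of a colour that has fewer than 7.
That gives 7 + 3 + 3 + 7 + 5 + 7 + 5 + 6 + 7 = 50 buttons with no colour reaching 8.
The next button forces some colour to 8, so 50 + 1 = 51.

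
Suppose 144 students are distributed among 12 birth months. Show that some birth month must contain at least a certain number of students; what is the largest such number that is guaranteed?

12

The 12 birth months are the holes and the 144 students are the pigeons.
If every birth month held at most 11 students, the total would be at most 12 × 11 = 132, which is less than 144.
So some birth month holds at least ⌈144/12⌉ = 12 students.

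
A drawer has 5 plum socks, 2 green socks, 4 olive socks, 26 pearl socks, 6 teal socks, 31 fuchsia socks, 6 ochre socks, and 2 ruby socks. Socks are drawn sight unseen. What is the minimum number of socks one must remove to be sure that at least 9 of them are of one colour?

42

Put each drawn sock into a box by colour. The largest draw with every box below 9 takes min(count, 8) from each colour; colours with fewer than 8 contribute all they have.
Σ min(cᵢ, 8) = 5 + 2 + 4 + 8 + 6 + 8 + 6 + 2 = 41.
Draw number 41 + 1 = 42 must push one box to 9.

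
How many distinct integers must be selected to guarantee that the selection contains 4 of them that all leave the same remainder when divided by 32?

97

By pigeonhole, the 32 residue classes mod 32 are the pigeonholes.
With 96 integers one could put 3 in each residue class and have no class reach 4.
The 97th integer pushes some class to 4, so 32·3 + 1 = 97.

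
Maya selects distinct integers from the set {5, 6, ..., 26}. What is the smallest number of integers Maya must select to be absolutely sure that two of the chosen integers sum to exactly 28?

14

A set avoiding the sum 28 can contain at most one of each pair {x, 28−x}, plus the 4 elements whose complement lies outside the range or equal to its own complement.
The integers 14, …, 26 (13 of them) are such a set: any two sum to at least 14+15 = 29 > 28.
Pigeonhole: any 14th integer completes one of the 9 pairs, so 14 choices force a sum of 28.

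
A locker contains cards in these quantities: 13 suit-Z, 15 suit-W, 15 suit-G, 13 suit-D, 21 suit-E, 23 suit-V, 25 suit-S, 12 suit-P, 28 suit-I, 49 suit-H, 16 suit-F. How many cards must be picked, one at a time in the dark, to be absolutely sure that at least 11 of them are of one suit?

111

By pigeonhole, the 11 suits are the holes; the cards drawn are the pigeons.
To avoid 11 of any one suit, the worst case takes at most 10 of each suit.
That gives 10 + 10 + 10 + 10 + 10 + 10 + 10 + 10 + 10 + 10 + 10 = 110 cards with no suit reaching 11.
The next card forces some suit to 11, so 110 + 1 = 111.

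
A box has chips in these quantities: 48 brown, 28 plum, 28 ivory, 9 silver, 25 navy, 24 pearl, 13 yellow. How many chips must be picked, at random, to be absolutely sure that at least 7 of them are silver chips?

173

In the worst case for collecting silver chips, every non-silver chip comes out first.
There are 48 + 28 + 28 + 25 + 24 + 13 = 166 non-silver chips altogether.
After those, each further chip must be silver, so 166 + 7 = 173 draws guarantee 7 silver chips.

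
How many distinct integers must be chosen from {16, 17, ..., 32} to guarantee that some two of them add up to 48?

10

Two chosen integers sum to 48 exactly when both halves of some pair {x, 48−x} with 16 ≤ x ≤ 48−x ≤ 32 are chosen — 8 such pairs.
The remaining 1 element (those with no distinct partner in range) can never complete a 48-sum, so the worst case takes all of them and one from each pair: 1 + 8 = 9.
The 10th integer has to be the second member of some pair, so 9 + 1 = 10.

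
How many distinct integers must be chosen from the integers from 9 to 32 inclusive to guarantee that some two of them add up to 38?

15

Two chosen integers sum to 38 exactly when both halves of some pair {x, 38−x} with 9 ≤ x ≤ 38−x ≤ 29 are chosen — 10 such pairs.
The remaining 4 elements (those with no distinct partner in range) can never complete a 38-sum, so the worst case takes all of them and one from each pair: 4 + 10 = 14.
By pigeonhole, the 15th integer has to be the second member of some pair, so 14 + 1 = 15.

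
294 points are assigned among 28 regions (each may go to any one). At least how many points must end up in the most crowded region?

11

By pigeonhole, the 28 regions are the holes and the 294 points are the pigeons.
If every region held at most 10 points, the total would be at most 28 × 10 = 280, which is less than 294.
So some region holds at least ⌈294/28⌉ = 11 points.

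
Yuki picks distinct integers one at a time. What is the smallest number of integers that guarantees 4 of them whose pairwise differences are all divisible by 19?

58

Integers whose pairwise differences are multiples of 19 are exactly those sharing a remainder mod 19. The 19 residue classes mod 19 are the pigeonholes.
With 57 integers one could put 3 in each residue class and have no class reach 4.
The 58th integer pushes some class to 4, so 19·3 + 1 = 58.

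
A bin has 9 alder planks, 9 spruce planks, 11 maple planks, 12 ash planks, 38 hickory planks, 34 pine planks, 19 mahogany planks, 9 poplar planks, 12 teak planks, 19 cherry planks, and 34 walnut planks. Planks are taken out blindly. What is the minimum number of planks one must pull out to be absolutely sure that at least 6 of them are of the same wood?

56

By the pigeonhole principle, the 11 woods are the holes; the planks drawn are the pigeons.
To avoid 6 of any one wood, the worst case takes at most 5 of each wood.
That gives 5 + 5 + 5 + 5 + 5 + 5 + 5 + 5 + 5 + 5 + 5 = 55 planks with no wood reaching 6.
The next plank forces some wood to 6, so 55 + 1 = 56.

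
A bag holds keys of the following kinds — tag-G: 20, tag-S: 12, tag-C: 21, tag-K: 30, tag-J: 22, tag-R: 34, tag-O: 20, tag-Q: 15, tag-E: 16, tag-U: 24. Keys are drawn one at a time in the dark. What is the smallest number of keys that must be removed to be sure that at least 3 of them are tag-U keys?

193

In the worst case for collecting tag-U keys, every non-tag-U key comes out first.
There are 20 + 12 + 21 + 30 + 22 + 34 + 20 + 15 + 16 = 190 non-tag-U keys altogether.
After those, each further key must be tag-U, so 190 + 3 = 193 draws guarantee 3 tag-U keys.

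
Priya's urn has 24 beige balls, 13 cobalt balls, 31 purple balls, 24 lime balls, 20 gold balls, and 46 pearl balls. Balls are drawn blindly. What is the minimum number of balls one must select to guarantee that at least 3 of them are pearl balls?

In the worst case for collecting pearl balls, every non-pearl ball comes out first.
There are 24 + 13 + 31 + 24 + 20 = 112 non-pearl balls altogether.
After those, each further ball must be pearl, so 112 + 3 = 115 draws guarantee 3 pearl balls.

115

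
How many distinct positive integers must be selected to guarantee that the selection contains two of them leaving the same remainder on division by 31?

By pigeonhole, the 31 residue classes mod 31 are the pigeonholes.
With 31 integers one could put 1 in each residue class and have no class reach 2.
The 32nd integer pushes some class to 2, so 31·1 + 1 = 32.

32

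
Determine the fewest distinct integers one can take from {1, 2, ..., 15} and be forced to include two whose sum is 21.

11

Two chosen integers sum to 21 exactly when both halves of some pair {x, 21−x} with 6 ≤ x ≤ 21−x ≤ 15 are chosen — 5 such pairs.
The remaining 5 elements (those with no distinct partner in range) can never complete a 21-sum, so the worst case takes all of them and one from each pair: 5 + 5 = 10.
The 11th integer has to be the second member of some pair, so 10 + 1 = 11.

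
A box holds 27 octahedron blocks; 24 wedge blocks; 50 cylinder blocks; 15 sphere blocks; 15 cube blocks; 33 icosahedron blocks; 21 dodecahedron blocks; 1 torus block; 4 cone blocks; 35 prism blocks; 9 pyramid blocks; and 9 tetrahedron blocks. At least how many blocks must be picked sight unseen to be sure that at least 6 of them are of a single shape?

The 12 shapes are the holes; the blocks drawn are the pigeons.
To avoid 6 of any one shape, the worst case takes at most 5 of each shape, or every block of a shape that has fewer than 5.
That gives 5 + 5 + 5 + 5 + 5 + 5 + 5 + 1 + 4 + 5 + 5 + 5 = 55 blocks with no shape reaching 6.
The next block forces some shape to 6, so 55 + 1 = 56.

56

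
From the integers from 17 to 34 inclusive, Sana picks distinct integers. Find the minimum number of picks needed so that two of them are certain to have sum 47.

12

Group the elements by complementary pair {x, 47−x}: {17,30}, {18,29}, {19,28}, …, giving 7 two-element pairs and 4 integers whose partner 47−x falls outside [17,34].
Treating each of those 11 groups as a pigeonhole, one can pick one integer per group — 11 integers — with no two summing to 47.
The 12th integer lands in an occupied pair, forcing a sum of 47.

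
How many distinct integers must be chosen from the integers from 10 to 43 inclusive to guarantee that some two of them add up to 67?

25

A set avoiding the sum 67 can contain at most one of each pair {x, 67−x}, plus the 14 elements whose complement lies outside the range.
The integers 10, …, 33 (24 of them) are such a set: any two sum to at least 10+11 = 21 and at most 32+33 = 65 < 67.
By pigeonhole, any 25th integer completes one of the 10 pairs, so 25 choices force a sum of 67.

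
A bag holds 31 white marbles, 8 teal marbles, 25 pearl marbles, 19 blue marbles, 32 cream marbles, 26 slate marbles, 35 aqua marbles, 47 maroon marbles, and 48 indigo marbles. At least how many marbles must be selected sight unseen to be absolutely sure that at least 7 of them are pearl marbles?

253

In the worst case for collecting pearl marbles, every non-pearl marble comes out first.
There are 31 + 8 + 19 + 32 + 26 + 35 + 47 + 48 = 246 non-pearl marbles altogether.
After those, each further marble must be pearl, so 246 + 7 = 253 draws guarantee 7 pearl marbles.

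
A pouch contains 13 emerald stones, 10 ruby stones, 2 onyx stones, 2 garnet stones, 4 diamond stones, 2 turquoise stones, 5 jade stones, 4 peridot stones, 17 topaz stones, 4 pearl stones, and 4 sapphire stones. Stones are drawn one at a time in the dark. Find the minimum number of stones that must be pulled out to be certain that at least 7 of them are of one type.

46

Put each drawn stone into a box by type. The largest draw with every box below 7 takes min(count, 6) from each type; types with fewer than 6 contribute all they have.
Σ min(cᵢ, 6) = 6 + 6 + 2 + 2 + 4 + 2 + 5 + 4 + 6 + 4 + 4 = 45.
Draw number 45 + 1 = 46 must push one box to 7.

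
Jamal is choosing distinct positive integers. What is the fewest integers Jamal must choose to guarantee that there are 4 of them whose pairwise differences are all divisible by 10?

Integers whose pairwise differences are multiples of 10 are exactly those sharing a remainder mod 10. The 10 residue classes mod 10 are the pigeonholes.
With 30 integers one could put 3 in each residue class and have no class reach 4.
The 31st integer pushes some class to 4, so 10·3 + 1 = 31.

31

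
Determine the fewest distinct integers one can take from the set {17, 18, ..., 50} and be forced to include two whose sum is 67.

A set avoiding the sum 67 can contain at most one of each pair {x, 67−x}.
The integers 34, …, 50 (17 of them) are such a set: any two sum to at least 34+35 = 69 > 67.
Pigeonhole: any 18th integer completes one of the 17 pairs, so 18 choices force a sum of 67.

18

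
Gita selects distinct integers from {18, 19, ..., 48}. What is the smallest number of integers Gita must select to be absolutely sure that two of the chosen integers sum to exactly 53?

23

Two chosen integers sum to 53 exactly when both halves of some pair {x, 53−x} with 18 ≤ x ≤ 53−x ≤ 35 are chosen — 9 such pairs.
The remaining 13 elements (those with no distinct partner in range) can never complete a 53-sum, so the worst case takes all of them and one from each pair: 13 + 9 = 22.
The 23rd integer has to be the second member of some pair, so 22 + 1 = 23.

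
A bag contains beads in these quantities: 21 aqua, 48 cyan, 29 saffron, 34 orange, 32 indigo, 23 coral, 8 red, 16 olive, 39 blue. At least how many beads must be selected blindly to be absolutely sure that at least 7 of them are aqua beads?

236

In the worst case for collecting aqua beads, every non-aqua bead comes out first.
There are 48 + 29 + 34 + 32 + 23 + 8 + 16 + 39 = 229 non-aqua beads altogether.
After those, each further bead must be aqua, so 229 + 7 = 236 draws guarantee 7 aqua beads.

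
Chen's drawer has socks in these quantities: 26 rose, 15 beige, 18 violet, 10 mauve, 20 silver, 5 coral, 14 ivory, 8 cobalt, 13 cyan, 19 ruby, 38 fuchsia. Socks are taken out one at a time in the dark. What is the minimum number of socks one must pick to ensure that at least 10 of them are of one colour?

95

By the pigeonhole principle, put each drawn sock into a box by colour. The largest draw with every box below 10 takes min(count, 9) from each colour; colours with fewer than 9 contribute all they have.
Σ min(cᵢ, 9) = 9 + 9 + 9 + 9 + 9 + 5 + 9 + 8 + 9 + 9 + 9 = 94.
Draw number 94 + 1 = 95 must push one box to 10.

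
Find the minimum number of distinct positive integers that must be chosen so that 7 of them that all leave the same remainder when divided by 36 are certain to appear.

Pigeonhole: the 36 residue classes mod 36 are the pigeonholes.
With 216 integers one could put 6 in each residue class and have no class reach 7.
The 217th integer pushes some class to 7, so 36·6 + 1 = 217.

217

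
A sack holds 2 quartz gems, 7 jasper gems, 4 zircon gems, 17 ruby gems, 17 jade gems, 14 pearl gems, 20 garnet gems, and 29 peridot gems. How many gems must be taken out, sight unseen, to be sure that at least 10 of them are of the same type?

59

The 8 types are the holes; the gems drawn are the pigeons.
To avoid 10 of any one type, the worst case takes at most 9 of each type, or every gem of a type that has fewer than 9.
That gives 2 + 7 + 4 + 9 + 9 + 9 + 9 + 9 = 58 gems with no type reaching 10.
The next gem forces some type to 10, so 58 + 1 = 59.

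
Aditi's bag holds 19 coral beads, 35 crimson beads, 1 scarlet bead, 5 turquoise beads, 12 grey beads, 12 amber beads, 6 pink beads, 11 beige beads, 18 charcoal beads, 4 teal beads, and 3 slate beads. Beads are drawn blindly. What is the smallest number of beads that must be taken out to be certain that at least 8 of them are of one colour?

An adversary could hand out at most 7 beads per colour (5 colours run out sooner): 7 + 7 + 1 + 5 + 7 + 7 + 6 + 7 + 7 + 4 + 3 = 61 beads and still no colour has 8.
By the pigeonhole principle, one more bead lands in a colour already at 7, so 62 draws are enough and 61 are not.

62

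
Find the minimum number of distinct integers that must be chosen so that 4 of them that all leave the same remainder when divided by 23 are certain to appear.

By the pigeonhole principle, the 23 residue classes mod 23 are the pigeonholes.
With 69 integers one could put 3 in each residue class and have no class reach 4.
The 70th integer pushes some class to 4, so 23·3 + 1 = 70.

70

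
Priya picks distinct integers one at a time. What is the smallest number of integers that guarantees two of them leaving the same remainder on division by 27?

28

The 27 residue classes mod 27 are the pigeonholes.
With 27 integers one could put 1 in each residue class and have no class reach 2.
The 28th integer pushes some class to 2, so 27·1 + 1 = 28.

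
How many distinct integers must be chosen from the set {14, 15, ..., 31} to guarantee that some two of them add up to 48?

A set avoiding the sum 48 can contain at most one of each pair {x, 48−x}, plus the 4 elements whose complement lies outside the range or equal to its own complement.
The integers 14, …, 24 (11 of them) are such a set: any two sum to at least 14+15 = 29 and at most 23+24 = 47 < 48.
Pigeonhole: any 12th integer completes one of the 7 pairs, so 12 choices force a sum of 48.

12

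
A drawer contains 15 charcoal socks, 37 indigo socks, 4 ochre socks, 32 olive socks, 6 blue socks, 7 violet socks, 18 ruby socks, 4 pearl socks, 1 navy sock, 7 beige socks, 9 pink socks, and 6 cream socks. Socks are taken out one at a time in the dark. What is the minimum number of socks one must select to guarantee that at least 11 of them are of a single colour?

Pigeonhole: put each drawn sock into a box by colour. The largest draw with every box below 11 takes min(count, 10) from each colour; colours with fewer than 10 contribute all they have.
Σ min(cᵢ, 10) = 10 + 10 + 4 + 10 + 6 + 7 + 10 + 4 + 1 + 7 + 9 + 6 = 84.
Draw number 84 + 1 = 85 must push one box to 11.

85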